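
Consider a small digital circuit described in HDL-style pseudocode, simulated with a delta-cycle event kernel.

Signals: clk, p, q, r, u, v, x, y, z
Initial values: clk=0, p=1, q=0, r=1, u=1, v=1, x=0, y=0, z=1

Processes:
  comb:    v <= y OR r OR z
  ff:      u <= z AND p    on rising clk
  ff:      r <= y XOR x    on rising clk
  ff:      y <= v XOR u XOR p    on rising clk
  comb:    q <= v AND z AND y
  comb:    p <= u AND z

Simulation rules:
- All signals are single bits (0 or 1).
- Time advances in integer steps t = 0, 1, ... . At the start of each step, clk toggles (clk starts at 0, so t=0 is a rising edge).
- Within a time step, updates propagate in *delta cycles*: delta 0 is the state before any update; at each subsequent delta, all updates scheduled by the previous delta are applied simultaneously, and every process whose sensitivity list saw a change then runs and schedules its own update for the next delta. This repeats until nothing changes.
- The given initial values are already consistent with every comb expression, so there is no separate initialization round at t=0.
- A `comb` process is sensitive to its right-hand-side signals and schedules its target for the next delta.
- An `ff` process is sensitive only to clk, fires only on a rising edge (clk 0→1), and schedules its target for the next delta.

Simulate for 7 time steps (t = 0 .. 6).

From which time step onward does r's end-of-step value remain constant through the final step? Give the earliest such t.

2

t0.Δ0 q=0 r=1 clk=0 y=0 p=1 v=1 z=1 x=0 u=1
t0.Δ1 q=0 r=1 clk=1 y=0 p=1 v=1 z=1 x=0 u=1
t0.Δ2 q=0 r=0 clk=1 y=1 p=1 v=1 z=1 x=0 u=1
t0.Δ3 q=1 r=0 clk=1 y=1 p=1 v=1 z=1 x=0 u=1
t1.Δ0 q=1 r=0 clk=1 y=1 p=1 v=1 z=1 x=0 u=1
t1.Δ1 q=1 r=0 clk=0 y=1 p=1 v=1 z=1 x=0 u=1
t2.Δ0 q=1 r=0 clk=0 y=1 p=1 v=1 z=1 x=0 u=1
t2.Δ1 q=1 r=0 clk=1 y=1 p=1 v=1 z=1 x=0 u=1
t2.Δ2 q=1 r=1 clk=1 y=1 p=1 v=1 z=1 x=0 u=1
t3.Δ0 q=1 r=1 clk=1 y=1 p=1 v=1 z=1 x=0 u=1
t3.Δ1 q=1 r=1 clk=0 y=1 p=1 v=1 z=1 x=0 u=1
t4.Δ0 q=1 r=1 clk=0 y=1 p=1 v=1 z=1 x=0 u=1
t4.Δ1 q=1 r=1 clk=1 y=1 p=1 v=1 z=1 x=0 u=1
t5.Δ0 q=1 r=1 clk=1 y=1 p=1 v=1 z=1 x=0 u=1
t5.Δ1 q=1 r=1 clk=0 y=1 p=1 v=1 z=1 x=0 u=1
t6.Δ0 q=1 r=1 clk=0 y=1 p=1 v=1 z=1 x=0 u=1
t6.Δ1 q=1 r=1 clk=1 y=1 p=1 v=1 z=1 x=0 u=1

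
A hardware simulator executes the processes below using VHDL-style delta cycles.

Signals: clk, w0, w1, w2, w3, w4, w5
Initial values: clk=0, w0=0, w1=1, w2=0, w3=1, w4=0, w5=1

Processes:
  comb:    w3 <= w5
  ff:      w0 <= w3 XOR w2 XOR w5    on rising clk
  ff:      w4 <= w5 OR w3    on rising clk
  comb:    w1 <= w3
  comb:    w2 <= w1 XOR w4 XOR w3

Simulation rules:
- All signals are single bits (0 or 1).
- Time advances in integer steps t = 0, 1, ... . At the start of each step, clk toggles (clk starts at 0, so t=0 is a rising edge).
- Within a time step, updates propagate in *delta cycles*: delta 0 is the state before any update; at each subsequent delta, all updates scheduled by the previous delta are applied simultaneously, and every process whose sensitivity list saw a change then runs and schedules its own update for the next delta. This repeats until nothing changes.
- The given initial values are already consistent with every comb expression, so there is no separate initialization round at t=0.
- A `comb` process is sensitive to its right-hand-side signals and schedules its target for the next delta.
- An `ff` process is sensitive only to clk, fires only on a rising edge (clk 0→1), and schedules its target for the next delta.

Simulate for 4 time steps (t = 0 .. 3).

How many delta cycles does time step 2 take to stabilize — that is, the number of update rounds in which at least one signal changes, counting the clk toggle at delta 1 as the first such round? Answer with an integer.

2

t0.Δ0 w1=1 clk=0 w3=1 w2=0 w4=0 w5=1 w0=0
t0.Δ1 w1=1 clk=1 w3=1 w2=0 w4=0 w5=1 w0=0
t0.Δ2 w1=1 clk=1 w3=1 w2=0 w4=1 w5=1 w0=0
t0.Δ3 w1=1 clk=1 w3=1 w2=1 w4=1 w5=1 w0=0
t1.Δ0 w1=1 clk=1 w3=1 w2=1 w4=1 w5=1 w0=0
t1.Δ1 w1=1 clk=0 w3=1 w2=1 w4=1 w5=1 w0=0
t2.Δ0 w1=1 clk=0 w3=1 w2=1 w4=1 w5=1 w0=0
t2.Δ1 w1=1 clk=1 w3=1 w2=1 w4=1 w5=1 w0=0
t2.Δ2 w1=1 clk=1 w3=1 w2=1 w4=1 w5=1 w0=1
t3.Δ0 w1=1 clk=1 w3=1 w2=1 w4=1 w5=1 w0=1
t3.Δ1 w1=1 clk=0 w3=1 w2=1 w4=1 w5=1 w0=1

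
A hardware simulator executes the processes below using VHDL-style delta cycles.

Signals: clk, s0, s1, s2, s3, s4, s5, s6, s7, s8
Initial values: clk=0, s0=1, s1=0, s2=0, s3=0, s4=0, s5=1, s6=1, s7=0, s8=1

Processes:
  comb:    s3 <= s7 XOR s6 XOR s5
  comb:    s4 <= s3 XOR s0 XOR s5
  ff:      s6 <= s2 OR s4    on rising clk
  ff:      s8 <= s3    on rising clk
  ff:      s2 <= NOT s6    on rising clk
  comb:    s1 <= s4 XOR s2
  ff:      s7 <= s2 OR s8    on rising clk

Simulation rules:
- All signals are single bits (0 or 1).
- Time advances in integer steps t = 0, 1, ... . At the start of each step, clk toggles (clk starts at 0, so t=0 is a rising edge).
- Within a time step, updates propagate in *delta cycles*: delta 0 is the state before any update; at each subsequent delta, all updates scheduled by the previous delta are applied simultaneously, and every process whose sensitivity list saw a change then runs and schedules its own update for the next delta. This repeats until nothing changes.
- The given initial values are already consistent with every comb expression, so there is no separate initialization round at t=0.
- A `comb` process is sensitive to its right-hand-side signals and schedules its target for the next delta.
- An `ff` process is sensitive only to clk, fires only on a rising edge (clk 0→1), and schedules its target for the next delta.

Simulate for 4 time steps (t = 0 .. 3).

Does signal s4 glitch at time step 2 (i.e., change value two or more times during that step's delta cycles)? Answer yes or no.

no

t0.Δ0 s0=1 s7=0 s6=1 s3=0 s8=1 s2=0 s5=1 s1=0 s4=0 clk=0
t0.Δ1 s0=1 s7=0 s6=1 s3=0 s8=1 s2=0 s5=1 s1=0 s4=0 clk=1
t0.Δ2 s0=1 s7=1 s6=0 s3=0 s8=0 s2=0 s5=1 s1=0 s4=0 clk=1
t1.Δ0 s0=1 s7=1 s6=0 s3=0 s8=0 s2=0 s5=1 s1=0 s4=0 clk=1
t1.Δ1 s0=1 s7=1 s6=0 s3=0 s8=0 s2=0 s5=1 s1=0 s4=0 clk=0
t2.Δ0 s0=1 s7=1 s6=0 s3=0 s8=0 s2=0 s5=1 s1=0 s4=0 clk=0
t2.Δ1 s0=1 s7=1 s6=0 s3=0 s8=0 s2=0 s5=1 s1=0 s4=0 clk=1
t2.Δ2 s0=1 s7=0 s6=0 s3=0 s8=0 s2=1 s5=1 s1=0 s4=0 clk=1
t2.Δ3 s0=1 s7=0 s6=0 s3=1 s8=0 s2=1 s5=1 s1=1 s4=0 clk=1
t2.Δ4 s0=1 s7=0 s6=0 s3=1 s8=0 s2=1 s5=1 s1=1 s4=1 clk=1
t2.Δ5 s0=1 s7=0 s6=0 s3=1 s8=0 s2=1 s5=1 s1=0 s4=1 clk=1
t3.Δ0 s0=1 s7=0 s6=0 s3=1 s8=0 s2=1 s5=1 s1=0 s4=1 clk=1
t3.Δ1 s0=1 s7=0 s6=0 s3=1 s8=0 s2=1 s5=1 s1=0 s4=1 clk=0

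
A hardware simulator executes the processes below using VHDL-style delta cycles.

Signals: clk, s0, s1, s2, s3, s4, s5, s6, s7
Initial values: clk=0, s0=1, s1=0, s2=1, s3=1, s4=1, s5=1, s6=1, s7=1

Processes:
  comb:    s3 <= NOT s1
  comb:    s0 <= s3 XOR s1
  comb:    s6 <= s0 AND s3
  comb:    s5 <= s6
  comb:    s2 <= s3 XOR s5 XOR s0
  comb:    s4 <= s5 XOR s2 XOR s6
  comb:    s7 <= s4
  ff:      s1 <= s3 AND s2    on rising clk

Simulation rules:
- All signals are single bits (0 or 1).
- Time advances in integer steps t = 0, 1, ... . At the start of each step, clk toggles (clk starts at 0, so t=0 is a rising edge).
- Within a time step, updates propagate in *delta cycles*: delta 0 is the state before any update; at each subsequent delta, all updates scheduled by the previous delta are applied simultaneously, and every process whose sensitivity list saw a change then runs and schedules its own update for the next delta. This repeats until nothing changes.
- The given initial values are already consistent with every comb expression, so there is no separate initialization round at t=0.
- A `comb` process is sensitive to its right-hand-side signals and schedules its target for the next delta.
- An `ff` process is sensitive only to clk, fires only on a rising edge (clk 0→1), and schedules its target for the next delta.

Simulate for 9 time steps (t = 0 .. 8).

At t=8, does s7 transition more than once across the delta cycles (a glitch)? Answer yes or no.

yes

[bits: s3,s0,s2,s6,clk,s5,s1,s4,s7]
t=0: Δ0=111101011 Δ1=111111011 Δ2=111111111 Δ3=001111111 Δ4=011011111 Δ5=010010101 Δ6=011010100 Δ7=011010110 Δ8=011010111 | 8Δ
t=1: Δ0=011010111 Δ1=011000111 | 1Δ
t=2: Δ0=011000111 Δ1=011010111 Δ2=011010011 Δ3=101010011 Δ4=111010011 Δ5=110110011 Δ6=110111011 Δ7=111111001 Δ8=111111010 Δ9=111111011 | 9Δ
t=3: Δ0=111111011 Δ1=111101011 | 1Δ
t=4: Δ0=111101011 Δ1=111111011 Δ2=111111111 Δ3=001111111 Δ4=011011111 Δ5=010010101 Δ6=011010100 Δ7=011010110 Δ8=011010111 | 8Δ
t=5: Δ0=011010111 Δ1=011000111 | 1Δ
t=6: Δ0=011000111 Δ1=011010111 Δ2=011010011 Δ3=101010011 Δ4=111010011 Δ5=110110011 Δ6=110111011 Δ7=111111001 Δ8=111111010 Δ9=111111011 | 9Δ
t=7: Δ0=111111011 Δ1=111101011 | 1Δ
t=8: Δ0=111101011 Δ1=111111011 Δ2=111111111 Δ3=001111111 Δ4=011011111 Δ5=010010101 Δ6=011010100 Δ7=011010110 Δ8=011010111 | 8Δ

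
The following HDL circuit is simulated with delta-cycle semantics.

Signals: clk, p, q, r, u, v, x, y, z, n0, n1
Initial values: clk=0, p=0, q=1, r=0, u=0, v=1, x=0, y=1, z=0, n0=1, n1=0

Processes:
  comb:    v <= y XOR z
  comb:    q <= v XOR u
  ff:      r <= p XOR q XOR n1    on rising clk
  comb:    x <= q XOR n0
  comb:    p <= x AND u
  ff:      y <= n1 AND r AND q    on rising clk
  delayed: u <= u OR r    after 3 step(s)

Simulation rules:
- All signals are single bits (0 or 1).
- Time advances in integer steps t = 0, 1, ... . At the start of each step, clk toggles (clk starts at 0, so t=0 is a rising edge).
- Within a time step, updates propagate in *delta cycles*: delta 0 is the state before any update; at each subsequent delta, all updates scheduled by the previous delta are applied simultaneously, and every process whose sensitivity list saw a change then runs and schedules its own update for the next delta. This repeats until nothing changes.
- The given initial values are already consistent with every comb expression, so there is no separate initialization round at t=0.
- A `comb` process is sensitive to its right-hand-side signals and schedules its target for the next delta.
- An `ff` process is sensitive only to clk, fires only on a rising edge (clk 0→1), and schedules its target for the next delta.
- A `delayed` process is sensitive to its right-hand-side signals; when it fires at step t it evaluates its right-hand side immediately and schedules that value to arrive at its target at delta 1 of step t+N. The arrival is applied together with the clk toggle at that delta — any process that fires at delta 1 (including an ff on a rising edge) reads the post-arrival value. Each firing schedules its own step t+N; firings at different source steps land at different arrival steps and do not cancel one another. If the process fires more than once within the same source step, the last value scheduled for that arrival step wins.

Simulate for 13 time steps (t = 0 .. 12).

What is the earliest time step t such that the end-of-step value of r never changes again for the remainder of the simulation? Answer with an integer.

t0.Δ0 q=1 r=0 x=0 v=1 n0=1 n1=0 y=1 z=0 clk=0 u=0 p=0
t0.Δ1 q=1 r=0 x=0 v=1 n0=1 n1=0 y=1 z=0 clk=1 u=0 p=0
t0.Δ2 q=1 r=1 x=0 v=1 n0=1 n1=0 y=0 z=0 clk=1 u=0 p=0
t0.Δ3 q=1 r=1 x=0 v=0 n0=1 n1=0 y=0 z=0 clk=1 u=0 p=0
t0.Δ4 q=0 r=1 x=0 v=0 n0=1 n1=0 y=0 z=0 clk=1 u=0 p=0
t0.Δ5 q=0 r=1 x=1 v=0 n0=1 n1=0 y=0 z=0 clk=1 u=0 p=0
t1.Δ0 q=0 r=1 x=1 v=0 n0=1 n1=0 y=0 z=0 clk=1 u=0 p=0
t1.Δ1 q=0 r=1 x=1 v=0 n0=1 n1=0 y=0 z=0 clk=0 u=0 p=0
t2.Δ0 q=0 r=1 x=1 v=0 n0=1 n1=0 y=0 z=0 clk=0 u=0 p=0
t2.Δ1 q=0 r=1 x=1 v=0 n0=1 n1=0 y=0 z=0 clk=1 u=0 p=0
t2.Δ2 q=0 r=0 x=1 v=0 n0=1 n1=0 y=0 z=0 clk=1 u=0 p=0
t3.Δ0 q=0 r=0 x=1 v=0 n0=1 n1=0 y=0 z=0 clk=1 u=0 p=0
t3.Δ1 q=0 r=0 x=1 v=0 n0=1 n1=0 y=0 z=0 clk=0 u=1 p=0
t3.Δ2 q=1 r=0 x=1 v=0 n0=1 n1=0 y=0 z=0 clk=0 u=1 p=1
t3.Δ3 q=1 r=0 x=0 v=0 n0=1 n1=0 y=0 z=0 clk=0 u=1 p=1
t3.Δ4 q=1 r=0 x=0 v=0 n0=1 n1=0 y=0 z=0 clk=0 u=1 p=0
t4.Δ0 q=1 r=0 x=0 v=0 n0=1 n1=0 y=0 z=0 clk=0 u=1 p=0
t4.Δ1 q=1 r=0 x=0 v=0 n0=1 n1=0 y=0 z=0 clk=1 u=1 p=0
t4.Δ2 q=1 r=1 x=0 v=0 n0=1 n1=0 y=0 z=0 clk=1 u=1 p=0
t5.Δ0 q=1 r=1 x=0 v=0 n0=1 n1=0 y=0 z=0 clk=1 u=1 p=0
t5.Δ1 q=1 r=1 x=0 v=0 n0=1 n1=0 y=0 z=0 clk=0 u=0 p=0
t5.Δ2 q=0 r=1 x=0 v=0 n0=1 n1=0 y=0 z=0 clk=0 u=0 p=0
t5.Δ3 q=0 r=1 x=1 v=0 n0=1 n1=0 y=0 z=0 clk=0 u=0 p=0
t6.Δ0 q=0 r=1 x=1 v=0 n0=1 n1=0 y=0 z=0 clk=0 u=0 p=0
t6.Δ1 q=0 r=1 x=1 v=0 n0=1 n1=0 y=0 z=0 clk=1 u=1 p=0
t6.Δ2 q=1 r=0 x=1 v=0 n0=1 n1=0 y=0 z=0 clk=1 u=1 p=1
t6.Δ3 q=1 r=0 x=0 v=0 n0=1 n1=0 y=0 z=0 clk=1 u=1 p=1
t6.Δ4 q=1 r=0 x=0 v=0 n0=1 n1=0 y=0 z=0 clk=1 u=1 p=0
t7.Δ0 q=1 r=0 x=0 v=0 n0=1 n1=0 y=0 z=0 clk=1 u=1 p=0
t7.Δ1 q=1 r=0 x=0 v=0 n0=1 n1=0 y=0 z=0 clk=0 u=1 p=0
t8.Δ0 q=1 r=0 x=0 v=0 n0=1 n1=0 y=0 z=0 clk=0 u=1 p=0
t8.Δ1 q=1 r=0 x=0 v=0 n0=1 n1=0 y=0 z=0 clk=1 u=1 p=0
t8.Δ2 q=1 r=1 x=0 v=0 n0=1 n1=0 y=0 z=0 clk=1 u=1 p=0
t9.Δ0 q=1 r=1 x=0 v=0 n0=1 n1=0 y=0 z=0 clk=1 u=1 p=0
t9.Δ1 q=1 r=1 x=0 v=0 n0=1 n1=0 y=0 z=0 clk=0 u=1 p=0
t10.Δ0 q=1 r=1 x=0 v=0 n0=1 n1=0 y=0 z=0 clk=0 u=1 p=0
t10.Δ1 q=1 r=1 x=0 v=0 n0=1 n1=0 y=0 z=0 clk=1 u=1 p=0
t11.Δ0 q=1 r=1 x=0 v=0 n0=1 n1=0 y=0 z=0 clk=1 u=1 p=0
t11.Δ1 q=1 r=1 x=0 v=0 n0=1 n1=0 y=0 z=0 clk=0 u=1 p=0
t12.Δ0 q=1 r=1 x=0 v=0 n0=1 n1=0 y=0 z=0 clk=0 u=1 p=0
t12.Δ1 q=1 r=1 x=0 v=0 n0=1 n1=0 y=0 z=0 clk=1 u=1 p=0

8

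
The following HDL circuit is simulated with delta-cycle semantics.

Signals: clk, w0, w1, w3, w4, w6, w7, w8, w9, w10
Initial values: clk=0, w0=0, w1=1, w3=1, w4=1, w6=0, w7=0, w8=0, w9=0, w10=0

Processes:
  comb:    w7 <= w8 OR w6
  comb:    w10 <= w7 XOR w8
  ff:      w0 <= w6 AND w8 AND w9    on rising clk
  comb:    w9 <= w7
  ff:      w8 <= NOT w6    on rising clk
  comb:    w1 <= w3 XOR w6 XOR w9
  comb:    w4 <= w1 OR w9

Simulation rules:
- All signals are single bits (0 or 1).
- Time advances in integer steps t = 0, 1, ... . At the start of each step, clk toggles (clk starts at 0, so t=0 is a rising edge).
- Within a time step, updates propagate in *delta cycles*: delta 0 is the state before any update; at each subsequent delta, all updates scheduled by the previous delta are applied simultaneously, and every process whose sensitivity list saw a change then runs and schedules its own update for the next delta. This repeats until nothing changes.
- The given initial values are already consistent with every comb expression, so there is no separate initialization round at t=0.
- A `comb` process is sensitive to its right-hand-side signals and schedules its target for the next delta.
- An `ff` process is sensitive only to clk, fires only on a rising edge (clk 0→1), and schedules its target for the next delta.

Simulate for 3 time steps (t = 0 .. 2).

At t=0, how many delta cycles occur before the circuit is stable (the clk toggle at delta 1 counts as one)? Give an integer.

[bits: w0,w4,clk,w10,w3,w8,w6,w9,w1,w7]
t=0: Δ0=0100100010 Δ1=0110100010 Δ2=0110110010 Δ3=0111110011 Δ4=0110110111 Δ5=0110110101 | 5Δ
t=1: Δ0=0110110101 Δ1=0100110101 | 1Δ
t=2: Δ0=0100110101 Δ1=0110110101 | 1Δ

5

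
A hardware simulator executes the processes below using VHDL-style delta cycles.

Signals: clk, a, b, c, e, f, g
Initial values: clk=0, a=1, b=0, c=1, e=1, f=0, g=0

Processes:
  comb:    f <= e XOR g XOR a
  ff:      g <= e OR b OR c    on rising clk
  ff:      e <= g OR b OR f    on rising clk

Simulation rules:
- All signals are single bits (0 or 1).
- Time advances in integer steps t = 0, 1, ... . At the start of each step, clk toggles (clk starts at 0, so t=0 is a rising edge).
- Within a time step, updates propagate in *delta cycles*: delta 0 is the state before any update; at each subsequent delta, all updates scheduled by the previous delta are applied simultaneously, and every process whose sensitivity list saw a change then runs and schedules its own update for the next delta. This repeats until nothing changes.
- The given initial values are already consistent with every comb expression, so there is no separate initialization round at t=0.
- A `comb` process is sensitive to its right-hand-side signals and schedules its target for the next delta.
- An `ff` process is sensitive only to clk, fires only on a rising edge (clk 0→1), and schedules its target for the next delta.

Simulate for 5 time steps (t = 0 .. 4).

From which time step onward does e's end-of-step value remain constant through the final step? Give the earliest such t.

2

t=0 Δ0: g=0 e=1 a=1 f=0 clk=0 c=1 b=0
  Δ1: clk:0→1
  Δ2: g:0→1, e:1→0
  (2Δ to stable)
t=1 Δ0: g=1 e=0 a=1 f=0 clk=1 c=1 b=0
  Δ1: clk:1→0
  (1Δ to stable)
t=2 Δ0: g=1 e=0 a=1 f=0 clk=0 c=1 b=0
  Δ1: clk:0→1
  Δ2: e:0→1
  Δ3: f:0→1
  (3Δ to stable)
t=3 Δ0: g=1 e=1 a=1 f=1 clk=1 c=1 b=0
  Δ1: clk:1→0
  (1Δ to stable)
t=4 Δ0: g=1 e=1 a=1 f=1 clk=0 c=1 b=0
  Δ1: clk:0→1
  (1Δ to stable)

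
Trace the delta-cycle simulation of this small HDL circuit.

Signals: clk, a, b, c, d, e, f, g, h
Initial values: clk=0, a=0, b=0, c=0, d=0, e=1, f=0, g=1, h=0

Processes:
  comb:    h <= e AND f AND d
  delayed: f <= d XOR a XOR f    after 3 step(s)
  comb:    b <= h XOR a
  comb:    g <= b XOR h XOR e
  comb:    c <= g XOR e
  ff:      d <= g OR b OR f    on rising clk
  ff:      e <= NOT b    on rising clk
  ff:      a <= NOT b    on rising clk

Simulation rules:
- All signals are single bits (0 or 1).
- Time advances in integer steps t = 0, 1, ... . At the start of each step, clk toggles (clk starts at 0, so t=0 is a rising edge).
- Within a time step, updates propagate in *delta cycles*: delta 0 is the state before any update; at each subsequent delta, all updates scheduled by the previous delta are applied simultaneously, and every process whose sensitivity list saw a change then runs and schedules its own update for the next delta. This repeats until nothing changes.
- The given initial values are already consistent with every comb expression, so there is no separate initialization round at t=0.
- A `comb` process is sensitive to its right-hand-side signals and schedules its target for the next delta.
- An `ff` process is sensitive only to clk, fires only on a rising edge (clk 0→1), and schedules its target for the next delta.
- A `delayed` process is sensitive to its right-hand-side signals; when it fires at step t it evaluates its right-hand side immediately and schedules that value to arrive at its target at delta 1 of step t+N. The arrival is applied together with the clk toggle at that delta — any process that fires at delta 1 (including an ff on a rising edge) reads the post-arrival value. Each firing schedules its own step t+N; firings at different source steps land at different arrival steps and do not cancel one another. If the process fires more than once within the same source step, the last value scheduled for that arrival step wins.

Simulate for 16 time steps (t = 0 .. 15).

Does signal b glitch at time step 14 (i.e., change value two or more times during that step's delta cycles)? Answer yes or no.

t0.Δ0 g=1 clk=0 f=0 c=0 b=0 d=0 e=1 a=0 h=0
t0.Δ1 g=1 clk=1 f=0 c=0 b=0 d=0 e=1 a=0 h=0
t0.Δ2 g=1 clk=1 f=0 c=0 b=0 d=1 e=1 a=1 h=0
t0.Δ3 g=1 clk=1 f=0 c=0 b=1 d=1 e=1 a=1 h=0
t0.Δ4 g=0 clk=1 f=0 c=0 b=1 d=1 e=1 a=1 h=0
t0.Δ5 g=0 clk=1 f=0 c=1 b=1 d=1 e=1 a=1 h=0
t1.Δ0 g=0 clk=1 f=0 c=1 b=1 d=1 e=1 a=1 h=0
t1.Δ1 g=0 clk=0 f=0 c=1 b=1 d=1 e=1 a=1 h=0
t2.Δ0 g=0 clk=0 f=0 c=1 b=1 d=1 e=1 a=1 h=0
t2.Δ1 g=0 clk=1 f=0 c=1 b=1 d=1 e=1 a=1 h=0
t2.Δ2 g=0 clk=1 f=0 c=1 b=1 d=1 e=0 a=0 h=0
t2.Δ3 g=1 clk=1 f=0 c=0 b=0 d=1 e=0 a=0 h=0
t2.Δ4 g=0 clk=1 f=0 c=1 b=0 d=1 e=0 a=0 h=0
t2.Δ5 g=0 clk=1 f=0 c=0 b=0 d=1 e=0 a=0 h=0
t3.Δ0 g=0 clk=1 f=0 c=0 b=0 d=1 e=0 a=0 h=0
t3.Δ1 g=0 clk=0 f=0 c=0 b=0 d=1 e=0 a=0 h=0
t4.Δ0 g=0 clk=0 f=0 c=0 b=0 d=1 e=0 a=0 h=0
t4.Δ1 g=0 clk=1 f=0 c=0 b=0 d=1 e=0 a=0 h=0
t4.Δ2 g=0 clk=1 f=0 c=0 b=0 d=0 e=1 a=1 h=0
t4.Δ3 g=1 clk=1 f=0 c=1 b=1 d=0 e=1 a=1 h=0
t4.Δ4 g=0 clk=1 f=0 c=0 b=1 d=0 e=1 a=1 h=0
t4.Δ5 g=0 clk=1 f=0 c=1 b=1 d=0 e=1 a=1 h=0
t5.Δ0 g=0 clk=1 f=0 c=1 b=1 d=0 e=1 a=1 h=0
t5.Δ1 g=0 clk=0 f=1 c=1 b=1 d=0 e=1 a=1 h=0
t6.Δ0 g=0 clk=0 f=1 c=1 b=1 d=0 e=1 a=1 h=0
t6.Δ1 g=0 clk=1 f=1 c=1 b=1 d=0 e=1 a=1 h=0
t6.Δ2 g=0 clk=1 f=1 c=1 b=1 d=1 e=0 a=0 h=0
t6.Δ3 g=1 clk=1 f=1 c=0 b=0 d=1 e=0 a=0 h=0
t6.Δ4 g=0 clk=1 f=1 c=1 b=0 d=1 e=0 a=0 h=0
t6.Δ5 g=0 clk=1 f=1 c=0 b=0 d=1 e=0 a=0 h=0
t7.Δ0 g=0 clk=1 f=1 c=0 b=0 d=1 e=0 a=0 h=0
t7.Δ1 g=0 clk=0 f=1 c=0 b=0 d=1 e=0 a=0 h=0
t8.Δ0 g=0 clk=0 f=1 c=0 b=0 d=1 e=0 a=0 h=0
t8.Δ1 g=0 clk=1 f=0 c=0 b=0 d=1 e=0 a=0 h=0
t8.Δ2 g=0 clk=1 f=0 c=0 b=0 d=0 e=1 a=1 h=0
t8.Δ3 g=1 clk=1 f=0 c=1 b=1 d=0 e=1 a=1 h=0
t8.Δ4 g=0 clk=1 f=0 c=0 b=1 d=0 e=1 a=1 h=0
t8.Δ5 g=0 clk=1 f=0 c=1 b=1 d=0 e=1 a=1 h=0
t9.Δ0 g=0 clk=1 f=0 c=1 b=1 d=0 e=1 a=1 h=0
t9.Δ1 g=0 clk=0 f=0 c=1 b=1 d=0 e=1 a=1 h=0
t10.Δ0 g=0 clk=0 f=0 c=1 b=1 d=0 e=1 a=1 h=0
t10.Δ1 g=0 clk=1 f=0 c=1 b=1 d=0 e=1 a=1 h=0
t10.Δ2 g=0 clk=1 f=0 c=1 b=1 d=1 e=0 a=0 h=0
t10.Δ3 g=1 clk=1 f=0 c=0 b=0 d=1 e=0 a=0 h=0
t10.Δ4 g=0 clk=1 f=0 c=1 b=0 d=1 e=0 a=0 h=0
t10.Δ5 g=0 clk=1 f=0 c=0 b=0 d=1 e=0 a=0 h=0
t11.Δ0 g=0 clk=1 f=0 c=0 b=0 d=1 e=0 a=0 h=0
t11.Δ1 g=0 clk=0 f=1 c=0 b=0 d=1 e=0 a=0 h=0
t12.Δ0 g=0 clk=0 f=1 c=0 b=0 d=1 e=0 a=0 h=0
t12.Δ1 g=0 clk=1 f=1 c=0 b=0 d=1 e=0 a=0 h=0
t12.Δ2 g=0 clk=1 f=1 c=0 b=0 d=1 e=1 a=1 h=0
t12.Δ3 g=1 clk=1 f=1 c=1 b=1 d=1 e=1 a=1 h=1
t12.Δ4 g=1 clk=1 f=1 c=0 b=0 d=1 e=1 a=1 h=1
t12.Δ5 g=0 clk=1 f=1 c=0 b=0 d=1 e=1 a=1 h=1
t12.Δ6 g=0 clk=1 f=1 c=1 b=0 d=1 e=1 a=1 h=1
t13.Δ0 g=0 clk=1 f=1 c=1 b=0 d=1 e=1 a=1 h=1
t13.Δ1 g=0 clk=0 f=1 c=1 b=0 d=1 e=1 a=1 h=1
t14.Δ0 g=0 clk=0 f=1 c=1 b=0 d=1 e=1 a=1 h=1
t14.Δ1 g=0 clk=1 f=0 c=1 b=0 d=1 e=1 a=1 h=1
t14.Δ2 g=0 clk=1 f=0 c=1 b=0 d=0 e=1 a=1 h=0
t14.Δ3 g=1 clk=1 f=0 c=1 b=1 d=0 e=1 a=1 h=0
t14.Δ4 g=0 clk=1 f=0 c=0 b=1 d=0 e=1 a=1 h=0
t14.Δ5 g=0 clk=1 f=0 c=1 b=1 d=0 e=1 a=1 h=0
t15.Δ0 g=0 clk=1 f=0 c=1 b=1 d=0 e=1 a=1 h=0
t15.Δ1 g=0 clk=0 f=1 c=1 b=1 d=0 e=1 a=1 h=0

no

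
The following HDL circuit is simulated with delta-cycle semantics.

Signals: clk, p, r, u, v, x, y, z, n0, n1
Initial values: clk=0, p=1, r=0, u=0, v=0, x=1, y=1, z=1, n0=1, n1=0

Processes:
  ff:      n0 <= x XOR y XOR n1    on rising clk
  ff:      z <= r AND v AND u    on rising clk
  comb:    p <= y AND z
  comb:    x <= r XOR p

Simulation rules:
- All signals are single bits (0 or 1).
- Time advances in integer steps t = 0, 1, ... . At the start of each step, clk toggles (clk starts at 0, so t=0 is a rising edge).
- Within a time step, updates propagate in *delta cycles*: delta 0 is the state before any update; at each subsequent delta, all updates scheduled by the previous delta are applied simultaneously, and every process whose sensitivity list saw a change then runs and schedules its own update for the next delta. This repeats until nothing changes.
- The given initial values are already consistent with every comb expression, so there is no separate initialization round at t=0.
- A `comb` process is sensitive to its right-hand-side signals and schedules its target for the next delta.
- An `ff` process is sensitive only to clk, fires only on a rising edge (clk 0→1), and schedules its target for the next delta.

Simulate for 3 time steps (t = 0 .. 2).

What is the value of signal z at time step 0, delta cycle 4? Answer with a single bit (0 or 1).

t0.Δ0 p=1 y=1 n0=1 x=1 clk=0 r=0 z=1 u=0 n1=0 v=0
t0.Δ1 p=1 y=1 n0=1 x=1 clk=1 r=0 z=1 u=0 n1=0 v=0
t0.Δ2 p=1 y=1 n0=0 x=1 clk=1 r=0 z=0 u=0 n1=0 v=0
t0.Δ3 p=0 y=1 n0=0 x=1 clk=1 r=0 z=0 u=0 n1=0 v=0
t0.Δ4 p=0 y=1 n0=0 x=0 clk=1 r=0 z=0 u=0 n1=0 v=0
t1.Δ0 p=0 y=1 n0=0 x=0 clk=1 r=0 z=0 u=0 n1=0 v=0
t1.Δ1 p=0 y=1 n0=0 x=0 clk=0 r=0 z=0 u=0 n1=0 v=0
t2.Δ0 p=0 y=1 n0=0 x=0 clk=0 r=0 z=0 u=0 n1=0 v=0
t2.Δ1 p=0 y=1 n0=0 x=0 clk=1 r=0 z=0 u=0 n1=0 v=0
t2.Δ2 p=0 y=1 n0=1 x=0 clk=1 r=0 z=0 u=0 n1=0 v=0

0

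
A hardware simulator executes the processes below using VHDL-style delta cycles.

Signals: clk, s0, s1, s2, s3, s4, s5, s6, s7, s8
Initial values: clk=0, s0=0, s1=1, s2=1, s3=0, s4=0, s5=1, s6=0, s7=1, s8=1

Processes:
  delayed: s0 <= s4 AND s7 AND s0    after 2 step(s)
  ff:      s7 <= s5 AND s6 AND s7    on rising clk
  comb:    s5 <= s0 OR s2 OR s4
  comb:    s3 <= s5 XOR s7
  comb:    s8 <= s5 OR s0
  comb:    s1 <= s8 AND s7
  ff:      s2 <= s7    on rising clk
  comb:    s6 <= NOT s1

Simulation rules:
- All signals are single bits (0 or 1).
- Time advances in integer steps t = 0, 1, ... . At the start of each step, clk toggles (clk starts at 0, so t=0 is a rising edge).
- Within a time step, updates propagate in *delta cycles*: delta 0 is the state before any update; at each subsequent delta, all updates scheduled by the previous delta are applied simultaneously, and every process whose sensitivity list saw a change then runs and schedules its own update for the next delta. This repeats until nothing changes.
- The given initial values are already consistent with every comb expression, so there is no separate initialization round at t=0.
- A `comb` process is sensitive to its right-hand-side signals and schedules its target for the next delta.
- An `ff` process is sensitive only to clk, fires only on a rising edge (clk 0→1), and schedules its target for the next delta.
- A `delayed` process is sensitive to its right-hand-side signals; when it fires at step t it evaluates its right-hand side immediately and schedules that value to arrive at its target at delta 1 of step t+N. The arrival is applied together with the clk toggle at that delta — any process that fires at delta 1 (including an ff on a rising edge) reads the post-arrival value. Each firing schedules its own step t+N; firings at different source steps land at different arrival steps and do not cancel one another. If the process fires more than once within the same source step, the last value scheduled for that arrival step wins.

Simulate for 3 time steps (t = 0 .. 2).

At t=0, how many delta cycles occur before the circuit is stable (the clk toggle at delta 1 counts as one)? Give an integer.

[bits: s2,s8,s7,s1,s3,s6,s4,s5,s0,clk]
t=0: Δ0=1111000100 Δ1=1111000101 Δ2=1101000101 Δ3=1100100101 Δ4=1100110101 | 4Δ
t=1: Δ0=1100110101 Δ1=1100110100 | 1Δ
t=2: Δ0=1100110100 Δ1=1100110101 Δ2=0100110101 Δ3=0100110001 Δ4=0000010001 | 4Δ

4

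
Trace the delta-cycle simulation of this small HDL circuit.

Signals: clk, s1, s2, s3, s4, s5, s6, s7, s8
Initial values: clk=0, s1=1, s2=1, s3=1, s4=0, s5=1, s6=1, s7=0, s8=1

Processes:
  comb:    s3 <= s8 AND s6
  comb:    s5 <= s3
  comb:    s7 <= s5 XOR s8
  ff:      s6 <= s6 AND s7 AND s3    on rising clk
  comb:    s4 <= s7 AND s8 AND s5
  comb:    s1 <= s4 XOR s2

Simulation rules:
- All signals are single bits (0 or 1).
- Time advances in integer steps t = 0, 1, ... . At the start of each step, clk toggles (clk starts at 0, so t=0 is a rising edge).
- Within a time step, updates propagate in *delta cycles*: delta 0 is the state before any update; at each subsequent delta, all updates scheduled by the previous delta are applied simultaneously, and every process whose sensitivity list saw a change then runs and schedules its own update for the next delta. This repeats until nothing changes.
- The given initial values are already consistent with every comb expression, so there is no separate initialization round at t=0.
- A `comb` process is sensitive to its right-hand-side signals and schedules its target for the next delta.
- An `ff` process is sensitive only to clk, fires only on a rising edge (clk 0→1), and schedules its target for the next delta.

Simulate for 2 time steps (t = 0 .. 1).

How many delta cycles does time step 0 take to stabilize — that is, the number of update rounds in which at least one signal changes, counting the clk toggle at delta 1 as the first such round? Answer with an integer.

[bits: s1,s2,s5,s4,s8,s7,s6,s3,clk]
t=0: Δ0=111010110 Δ1=111010111 Δ2=111010011 Δ3=111010001 Δ4=110010001 Δ5=110011001 | 5Δ
t=1: Δ0=110011001 Δ1=110011000 | 1Δ

5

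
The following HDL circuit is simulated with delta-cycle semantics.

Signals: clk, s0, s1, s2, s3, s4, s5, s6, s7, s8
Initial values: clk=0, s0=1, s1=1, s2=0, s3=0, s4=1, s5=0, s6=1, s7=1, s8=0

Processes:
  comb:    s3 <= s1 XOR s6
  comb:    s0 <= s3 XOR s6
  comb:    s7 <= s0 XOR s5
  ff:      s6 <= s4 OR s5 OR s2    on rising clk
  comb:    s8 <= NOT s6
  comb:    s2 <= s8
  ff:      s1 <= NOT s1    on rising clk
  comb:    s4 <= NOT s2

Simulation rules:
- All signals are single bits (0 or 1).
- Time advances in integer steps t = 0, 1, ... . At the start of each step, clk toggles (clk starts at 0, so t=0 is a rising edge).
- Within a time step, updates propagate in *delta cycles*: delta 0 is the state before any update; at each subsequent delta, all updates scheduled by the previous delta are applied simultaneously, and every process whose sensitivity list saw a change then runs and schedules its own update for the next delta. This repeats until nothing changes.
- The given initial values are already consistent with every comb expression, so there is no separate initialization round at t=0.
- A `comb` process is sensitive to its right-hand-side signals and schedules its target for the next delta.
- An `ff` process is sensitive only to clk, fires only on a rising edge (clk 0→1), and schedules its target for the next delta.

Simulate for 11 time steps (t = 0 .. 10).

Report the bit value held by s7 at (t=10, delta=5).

1

t0.Δ0 clk=0 s6=1 s8=0 s0=1 s2=0 s7=1 s3=0 s1=1 s4=1 s5=0
t0.Δ1 clk=1 s6=1 s8=0 s0=1 s2=0 s7=1 s3=0 s1=1 s4=1 s5=0
t0.Δ2 clk=1 s6=1 s8=0 s0=1 s2=0 s7=1 s3=0 s1=0 s4=1 s5=0
t0.Δ3 clk=1 s6=1 s8=0 s0=1 s2=0 s7=1 s3=1 s1=0 s4=1 s5=0
t0.Δ4 clk=1 s6=1 s8=0 s0=0 s2=0 s7=1 s3=1 s1=0 s4=1 s5=0
t0.Δ5 clk=1 s6=1 s8=0 s0=0 s2=0 s7=0 s3=1 s1=0 s4=1 s5=0
t1.Δ0 clk=1 s6=1 s8=0 s0=0 s2=0 s7=0 s3=1 s1=0 s4=1 s5=0
t1.Δ1 clk=0 s6=1 s8=0 s0=0 s2=0 s7=0 s3=1 s1=0 s4=1 s5=0
t2.Δ0 clk=0 s6=1 s8=0 s0=0 s2=0 s7=0 s3=1 s1=0 s4=1 s5=0
t2.Δ1 clk=1 s6=1 s8=0 s0=0 s2=0 s7=0 s3=1 s1=0 s4=1 s5=0
t2.Δ2 clk=1 s6=1 s8=0 s0=0 s2=0 s7=0 s3=1 s1=1 s4=1 s5=0
t2.Δ3 clk=1 s6=1 s8=0 s0=0 s2=0 s7=0 s3=0 s1=1 s4=1 s5=0
t2.Δ4 clk=1 s6=1 s8=0 s0=1 s2=0 s7=0 s3=0 s1=1 s4=1 s5=0
t2.Δ5 clk=1 s6=1 s8=0 s0=1 s2=0 s7=1 s3=0 s1=1 s4=1 s5=0
t3.Δ0 clk=1 s6=1 s8=0 s0=1 s2=0 s7=1 s3=0 s1=1 s4=1 s5=0
t3.Δ1 clk=0 s6=1 s8=0 s0=1 s2=0 s7=1 s3=0 s1=1 s4=1 s5=0
t4.Δ0 clk=0 s6=1 s8=0 s0=1 s2=0 s7=1 s3=0 s1=1 s4=1 s5=0
t4.Δ1 clk=1 s6=1 s8=0 s0=1 s2=0 s7=1 s3=0 s1=1 s4=1 s5=0
t4.Δ2 clk=1 s6=1 s8=0 s0=1 s2=0 s7=1 s3=0 s1=0 s4=1 s5=0
t4.Δ3 clk=1 s6=1 s8=0 s0=1 s2=0 s7=1 s3=1 s1=0 s4=1 s5=0
t4.Δ4 clk=1 s6=1 s8=0 s0=0 s2=0 s7=1 s3=1 s1=0 s4=1 s5=0
t4.Δ5 clk=1 s6=1 s8=0 s0=0 s2=0 s7=0 s3=1 s1=0 s4=1 s5=0
t5.Δ0 clk=1 s6=1 s8=0 s0=0 s2=0 s7=0 s3=1 s1=0 s4=1 s5=0
t5.Δ1 clk=0 s6=1 s8=0 s0=0 s2=0 s7=0 s3=1 s1=0 s4=1 s5=0
t6.Δ0 clk=0 s6=1 s8=0 s0=0 s2=0 s7=0 s3=1 s1=0 s4=1 s5=0
t6.Δ1 clk=1 s6=1 s8=0 s0=0 s2=0 s7=0 s3=1 s1=0 s4=1 s5=0
t6.Δ2 clk=1 s6=1 s8=0 s0=0 s2=0 s7=0 s3=1 s1=1 s4=1 s5=0
t6.Δ3 clk=1 s6=1 s8=0 s0=0 s2=0 s7=0 s3=0 s1=1 s4=1 s5=0
t6.Δ4 clk=1 s6=1 s8=0 s0=1 s2=0 s7=0 s3=0 s1=1 s4=1 s5=0
t6.Δ5 clk=1 s6=1 s8=0 s0=1 s2=0 s7=1 s3=0 s1=1 s4=1 s5=0
t7.Δ0 clk=1 s6=1 s8=0 s0=1 s2=0 s7=1 s3=0 s1=1 s4=1 s5=0
t7.Δ1 clk=0 s6=1 s8=0 s0=1 s2=0 s7=1 s3=0 s1=1 s4=1 s5=0
t8.Δ0 clk=0 s6=1 s8=0 s0=1 s2=0 s7=1 s3=0 s1=1 s4=1 s5=0
t8.Δ1 clk=1 s6=1 s8=0 s0=1 s2=0 s7=1 s3=0 s1=1 s4=1 s5=0
t8.Δ2 clk=1 s6=1 s8=0 s0=1 s2=0 s7=1 s3=0 s1=0 s4=1 s5=0
t8.Δ3 clk=1 s6=1 s8=0 s0=1 s2=0 s7=1 s3=1 s1=0 s4=1 s5=0
t8.Δ4 clk=1 s6=1 s8=0 s0=0 s2=0 s7=1 s3=1 s1=0 s4=1 s5=0
t8.Δ5 clk=1 s6=1 s8=0 s0=0 s2=0 s7=0 s3=1 s1=0 s4=1 s5=0
t9.Δ0 clk=1 s6=1 s8=0 s0=0 s2=0 s7=0 s3=1 s1=0 s4=1 s5=0
t9.Δ1 clk=0 s6=1 s8=0 s0=0 s2=0 s7=0 s3=1 s1=0 s4=1 s5=0
t10.Δ0 clk=0 s6=1 s8=0 s0=0 s2=0 s7=0 s3=1 s1=0 s4=1 s5=0
t10.Δ1 clk=1 s6=1 s8=0 s0=0 s2=0 s7=0 s3=1 s1=0 s4=1 s5=0
t10.Δ2 clk=1 s6=1 s8=0 s0=0 s2=0 s7=0 s3=1 s1=1 s4=1 s5=0
t10.Δ3 clk=1 s6=1 s8=0 s0=0 s2=0 s7=0 s3=0 s1=1 s4=1 s5=0
t10.Δ4 clk=1 s6=1 s8=0 s0=1 s2=0 s7=0 s3=0 s1=1 s4=1 s5=0
t10.Δ5 clk=1 s6=1 s8=0 s0=1 s2=0 s7=1 s3=0 s1=1 s4=1 s5=0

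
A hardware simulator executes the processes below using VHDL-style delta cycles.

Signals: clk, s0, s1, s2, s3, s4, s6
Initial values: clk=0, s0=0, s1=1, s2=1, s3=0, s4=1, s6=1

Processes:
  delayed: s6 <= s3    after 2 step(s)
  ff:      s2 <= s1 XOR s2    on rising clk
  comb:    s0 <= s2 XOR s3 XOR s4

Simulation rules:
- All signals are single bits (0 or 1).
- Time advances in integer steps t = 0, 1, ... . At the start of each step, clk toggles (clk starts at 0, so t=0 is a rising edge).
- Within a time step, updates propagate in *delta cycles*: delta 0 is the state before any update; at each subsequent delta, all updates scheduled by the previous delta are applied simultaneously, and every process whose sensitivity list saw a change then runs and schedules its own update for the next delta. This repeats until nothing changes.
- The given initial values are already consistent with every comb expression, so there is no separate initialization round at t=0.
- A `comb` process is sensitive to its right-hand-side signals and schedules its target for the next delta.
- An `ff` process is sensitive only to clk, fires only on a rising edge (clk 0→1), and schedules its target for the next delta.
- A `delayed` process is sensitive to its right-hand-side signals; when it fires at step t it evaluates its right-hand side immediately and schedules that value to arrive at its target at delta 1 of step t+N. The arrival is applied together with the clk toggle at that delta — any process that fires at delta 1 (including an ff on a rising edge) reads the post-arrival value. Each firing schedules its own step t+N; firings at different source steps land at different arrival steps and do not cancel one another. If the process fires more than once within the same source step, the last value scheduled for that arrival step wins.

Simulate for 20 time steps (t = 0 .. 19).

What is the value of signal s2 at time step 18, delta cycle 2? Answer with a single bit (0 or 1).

[bits: s1,s6,clk,s0,s2,s3,s4]
t=0: Δ0=1100101 Δ1=1110101 Δ2=1110001 Δ3=1111001 | 3Δ
t=1: Δ0=1111001 Δ1=1101001 | 1Δ
t=2: Δ0=1101001 Δ1=1111001 Δ2=1111101 Δ3=1110101 | 3Δ
t=3: Δ0=1110101 Δ1=1100101 | 1Δ
t=4: Δ0=1100101 Δ1=1110101 Δ2=1110001 Δ3=1111001 | 3Δ
t=5: Δ0=1111001 Δ1=1101001 | 1Δ
t=6: Δ0=1101001 Δ1=1111001 Δ2=1111101 Δ3=1110101 | 3Δ
t=7: Δ0=1110101 Δ1=1100101 | 1Δ
t=8: Δ0=1100101 Δ1=1110101 Δ2=1110001 Δ3=1111001 | 3Δ
t=9: Δ0=1111001 Δ1=1101001 | 1Δ
t=10: Δ0=1101001 Δ1=1111001 Δ2=1111101 Δ3=1110101 | 3Δ
t=11: Δ0=1110101 Δ1=1100101 | 1Δ
t=12: Δ0=1100101 Δ1=1110101 Δ2=1110001 Δ3=1111001 | 3Δ
t=13: Δ0=1111001 Δ1=1101001 | 1Δ
t=14: Δ0=1101001 Δ1=1111001 Δ2=1111101 Δ3=1110101 | 3Δ
t=15: Δ0=1110101 Δ1=1100101 | 1Δ
t=16: Δ0=1100101 Δ1=1110101 Δ2=1110001 Δ3=1111001 | 3Δ
t=17: Δ0=1111001 Δ1=1101001 | 1Δ
t=18: Δ0=1101001 Δ1=1111001 Δ2=1111101 Δ3=1110101 | 3Δ
t=19: Δ0=1110101 Δ1=1100101 | 1Δ

1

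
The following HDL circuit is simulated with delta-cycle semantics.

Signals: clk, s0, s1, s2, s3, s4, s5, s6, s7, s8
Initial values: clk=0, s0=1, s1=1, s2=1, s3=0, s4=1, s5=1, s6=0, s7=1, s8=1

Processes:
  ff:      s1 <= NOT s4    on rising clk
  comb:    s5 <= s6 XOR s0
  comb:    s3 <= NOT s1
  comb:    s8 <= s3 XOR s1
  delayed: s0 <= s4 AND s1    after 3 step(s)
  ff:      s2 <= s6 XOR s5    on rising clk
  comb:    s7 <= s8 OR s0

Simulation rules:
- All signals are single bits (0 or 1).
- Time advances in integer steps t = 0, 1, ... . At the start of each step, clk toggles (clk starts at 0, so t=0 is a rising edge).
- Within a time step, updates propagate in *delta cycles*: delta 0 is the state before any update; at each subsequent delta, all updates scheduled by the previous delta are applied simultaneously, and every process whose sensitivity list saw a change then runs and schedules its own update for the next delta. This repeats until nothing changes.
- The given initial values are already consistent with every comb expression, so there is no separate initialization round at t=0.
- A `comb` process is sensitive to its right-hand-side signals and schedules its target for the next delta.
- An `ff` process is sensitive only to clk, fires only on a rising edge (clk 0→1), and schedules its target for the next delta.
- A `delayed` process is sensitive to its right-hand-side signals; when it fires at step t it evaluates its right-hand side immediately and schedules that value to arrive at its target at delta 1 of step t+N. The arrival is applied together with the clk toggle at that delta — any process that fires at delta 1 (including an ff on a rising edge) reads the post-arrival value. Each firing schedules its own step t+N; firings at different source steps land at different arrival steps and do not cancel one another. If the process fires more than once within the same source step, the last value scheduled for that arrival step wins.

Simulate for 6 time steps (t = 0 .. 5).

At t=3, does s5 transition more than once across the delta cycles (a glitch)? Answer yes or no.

no

t0.Δ0 s7=1 s5=1 s2=1 s3=0 clk=0 s0=1 s4=1 s6=0 s1=1 s8=1
t0.Δ1 s7=1 s5=1 s2=1 s3=0 clk=1 s0=1 s4=1 s6=0 s1=1 s8=1
t0.Δ2 s7=1 s5=1 s2=1 s3=0 clk=1 s0=1 s4=1 s6=0 s1=0 s8=1
t0.Δ3 s7=1 s5=1 s2=1 s3=1 clk=1 s0=1 s4=1 s6=0 s1=0 s8=0
t0.Δ4 s7=1 s5=1 s2=1 s3=1 clk=1 s0=1 s4=1 s6=0 s1=0 s8=1
t1.Δ0 s7=1 s5=1 s2=1 s3=1 clk=1 s0=1 s4=1 s6=0 s1=0 s8=1
t1.Δ1 s7=1 s5=1 s2=1 s3=1 clk=0 s0=1 s4=1 s6=0 s1=0 s8=1
t2.Δ0 s7=1 s5=1 s2=1 s3=1 clk=0 s0=1 s4=1 s6=0 s1=0 s8=1
t2.Δ1 s7=1 s5=1 s2=1 s3=1 clk=1 s0=1 s4=1 s6=0 s1=0 s8=1
t3.Δ0 s7=1 s5=1 s2=1 s3=1 clk=1 s0=1 s4=1 s6=0 s1=0 s8=1
t3.Δ1 s7=1 s5=1 s2=1 s3=1 clk=0 s0=0 s4=1 s6=0 s1=0 s8=1
t3.Δ2 s7=1 s5=0 s2=1 s3=1 clk=0 s0=0 s4=1 s6=0 s1=0 s8=1
t4.Δ0 s7=1 s5=0 s2=1 s3=1 clk=0 s0=0 s4=1 s6=0 s1=0 s8=1
t4.Δ1 s7=1 s5=0 s2=1 s3=1 clk=1 s0=0 s4=1 s6=0 s1=0 s8=1
t4.Δ2 s7=1 s5=0 s2=0 s3=1 clk=1 s0=0 s4=1 s6=0 s1=0 s8=1
t5.Δ0 s7=1 s5=0 s2=0 s3=1 clk=1 s0=0 s4=1 s6=0 s1=0 s8=1
t5.Δ1 s7=1 s5=0 s2=0 s3=1 clk=0 s0=0 s4=1 s6=0 s1=0 s8=1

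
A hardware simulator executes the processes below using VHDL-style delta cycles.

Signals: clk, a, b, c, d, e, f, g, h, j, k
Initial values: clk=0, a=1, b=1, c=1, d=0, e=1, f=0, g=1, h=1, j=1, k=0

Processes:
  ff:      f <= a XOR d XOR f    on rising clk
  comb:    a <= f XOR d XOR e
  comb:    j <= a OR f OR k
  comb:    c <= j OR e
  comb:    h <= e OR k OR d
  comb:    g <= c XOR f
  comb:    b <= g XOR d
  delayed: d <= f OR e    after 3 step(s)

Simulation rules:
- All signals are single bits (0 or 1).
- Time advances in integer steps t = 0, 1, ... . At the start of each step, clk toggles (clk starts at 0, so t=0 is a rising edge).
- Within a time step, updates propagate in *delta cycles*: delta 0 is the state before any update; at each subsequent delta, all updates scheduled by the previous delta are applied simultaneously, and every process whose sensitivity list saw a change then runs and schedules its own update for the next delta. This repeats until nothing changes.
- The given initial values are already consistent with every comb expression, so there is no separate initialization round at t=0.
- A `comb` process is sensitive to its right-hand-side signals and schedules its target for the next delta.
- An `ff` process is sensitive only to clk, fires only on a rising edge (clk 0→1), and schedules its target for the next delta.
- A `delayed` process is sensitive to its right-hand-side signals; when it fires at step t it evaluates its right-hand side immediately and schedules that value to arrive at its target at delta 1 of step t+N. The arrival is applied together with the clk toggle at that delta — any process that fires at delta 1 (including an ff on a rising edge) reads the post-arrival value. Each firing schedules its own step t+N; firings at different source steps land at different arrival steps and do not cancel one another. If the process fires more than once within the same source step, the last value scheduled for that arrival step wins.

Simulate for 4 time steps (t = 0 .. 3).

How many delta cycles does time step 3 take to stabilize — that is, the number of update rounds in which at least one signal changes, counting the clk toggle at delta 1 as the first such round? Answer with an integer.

t=0 Δ0: a=1 k=0 c=1 d=0 h=1 g=1 f=0 j=1 e=1 b=1 clk=0
  Δ1: clk:0→1
  Δ2: f:0→1
  Δ3: a:1→0, g:1→0
  Δ4: b:1→0
  (4Δ to stable)
t=1 Δ0: a=0 k=0 c=1 d=0 h=1 g=0 f=1 j=1 e=1 b=0 clk=1
  Δ1: clk:1→0
  (1Δ to stable)
t=2 Δ0: a=0 k=0 c=1 d=0 h=1 g=0 f=1 j=1 e=1 b=0 clk=0
  Δ1: clk:0→1
  (1Δ to stable)
t=3 Δ0: a=0 k=0 c=1 d=0 h=1 g=0 f=1 j=1 e=1 b=0 clk=1
  Δ1: d:0→1, clk:1→0
  Δ2: a:0→1, b:0→1
  (2Δ to stable)

2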